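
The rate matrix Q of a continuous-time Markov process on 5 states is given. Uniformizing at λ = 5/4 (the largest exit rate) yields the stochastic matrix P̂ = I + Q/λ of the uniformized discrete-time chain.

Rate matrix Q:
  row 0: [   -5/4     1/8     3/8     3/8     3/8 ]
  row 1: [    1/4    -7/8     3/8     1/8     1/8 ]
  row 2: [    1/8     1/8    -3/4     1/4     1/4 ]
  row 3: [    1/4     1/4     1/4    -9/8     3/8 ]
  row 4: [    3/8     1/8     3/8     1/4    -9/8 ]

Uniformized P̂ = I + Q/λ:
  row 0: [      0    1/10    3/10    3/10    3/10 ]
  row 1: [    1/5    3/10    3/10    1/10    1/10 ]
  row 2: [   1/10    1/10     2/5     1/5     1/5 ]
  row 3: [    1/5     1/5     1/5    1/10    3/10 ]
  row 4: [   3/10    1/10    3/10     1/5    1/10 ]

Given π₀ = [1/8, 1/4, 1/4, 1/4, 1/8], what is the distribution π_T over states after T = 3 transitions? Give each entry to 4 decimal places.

t=0: π = [0.1250, 0.2500, 0.2500, 0.2500, 0.1250]
t=1: π = [0.1625, 0.1750, 0.3000, 0.1625, 0.2000]
t=2: π = [0.1575, 0.1513, 0.3138, 0.1825, 0.1950]
t=3: π = [0.1566, 0.1485, 0.3131, 0.1824, 0.1994]

π = [0.1566, 0.1485, 0.3131, 0.1824, 0.1994]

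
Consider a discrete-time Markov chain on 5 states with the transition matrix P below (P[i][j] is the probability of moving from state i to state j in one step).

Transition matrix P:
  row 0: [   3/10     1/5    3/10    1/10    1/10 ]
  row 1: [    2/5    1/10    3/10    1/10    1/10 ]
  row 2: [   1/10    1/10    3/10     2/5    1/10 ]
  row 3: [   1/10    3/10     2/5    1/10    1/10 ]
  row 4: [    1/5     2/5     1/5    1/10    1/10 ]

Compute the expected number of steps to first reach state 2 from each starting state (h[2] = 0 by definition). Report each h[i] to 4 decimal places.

First-step conditioning: h[2] = 0; for i ≠ 2, h[i] = 1 + Σ_k P[i][k]·h[k].
  h[0] = 1 + 3/10·h[0] + 1/5·h[1] + 1/10·h[3] + 1/10·h[4]
  h[1] = 1 + 2/5·h[0] + 1/10·h[1] + 1/10·h[3] + 1/10·h[4]
  h[3] = 1 + 1/10·h[0] + 3/10·h[1] + 1/10·h[3] + 1/10·h[4]
  h[4] = 1 + 1/5·h[0] + 2/5·h[1] + 1/10·h[3] + 1/10·h[4]
Solving the 4×4 linear system over states ≠ 2 gives exactly h = [10/3, 10/3, 0, 3, 11/3] (h[2] = 0 is the target).

h = [3.3333, 3.3333, 0.0000, 3.0000, 3.6667]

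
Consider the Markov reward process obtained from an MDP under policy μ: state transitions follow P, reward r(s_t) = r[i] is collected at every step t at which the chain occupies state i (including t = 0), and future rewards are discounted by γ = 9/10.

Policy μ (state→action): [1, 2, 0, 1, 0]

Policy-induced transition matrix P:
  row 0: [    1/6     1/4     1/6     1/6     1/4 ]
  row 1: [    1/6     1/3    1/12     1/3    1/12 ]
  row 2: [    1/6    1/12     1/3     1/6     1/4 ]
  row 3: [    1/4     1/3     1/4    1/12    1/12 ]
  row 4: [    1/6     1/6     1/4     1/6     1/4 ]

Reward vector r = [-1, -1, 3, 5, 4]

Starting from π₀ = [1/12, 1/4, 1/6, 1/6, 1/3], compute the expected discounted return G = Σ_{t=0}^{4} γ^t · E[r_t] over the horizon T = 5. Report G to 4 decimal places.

G = 8.2190

t=0: π = [0.0833, 0.2500, 0.1667, 0.1667, 0.3333], E[r] = 2.3333, γ^t·E[r] = 2.333333, running G = 2.333333
t=1: π = [0.1806, 0.2292, 0.2153, 0.1944, 0.1806], E[r] = 1.9306, γ^t·E[r] = 1.737500, running G = 4.070833
t=2: π = [0.1829, 0.2344, 0.2147, 0.1887, 0.1794], E[r] = 1.8877, γ^t·E[r] = 1.529063, running G = 5.599896
t=3: π = [0.1824, 0.2345, 0.2136, 0.1900, 0.1795], E[r] = 1.8919, γ^t·E[r] = 1.379180, running G = 6.979076
t=4: π = [0.1825, 0.2348, 0.2135, 0.1899, 0.1792], E[r] = 1.8898, γ^t·E[r] = 1.239896, running G = 8.218971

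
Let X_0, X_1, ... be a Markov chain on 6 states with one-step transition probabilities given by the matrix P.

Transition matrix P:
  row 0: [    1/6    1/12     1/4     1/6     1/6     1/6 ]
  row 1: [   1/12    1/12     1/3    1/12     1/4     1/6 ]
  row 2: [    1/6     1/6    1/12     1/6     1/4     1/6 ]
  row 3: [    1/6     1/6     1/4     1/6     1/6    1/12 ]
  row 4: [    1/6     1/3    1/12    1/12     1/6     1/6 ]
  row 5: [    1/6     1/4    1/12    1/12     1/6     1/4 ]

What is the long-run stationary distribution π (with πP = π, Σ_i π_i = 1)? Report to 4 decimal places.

π = [0.1512, 0.1856, 0.1750, 0.1206, 0.1967, 0.1709]

Balance equations π_j = Σ_i π_i·P[i][j]:
  π_0 = 1/6·π_0 + 1/12·π_1 + 1/6·π_2 + 1/6·π_3 + 1/6·π_4 + 1/6·π_5
  π_1 = 1/12·π_0 + 1/12·π_1 + 1/6·π_2 + 1/6·π_3 + 1/3·π_4 + 1/4·π_5
  π_2 = 1/4·π_0 + 1/3·π_1 + 1/12·π_2 + 1/4·π_3 + 1/12·π_4 + 1/12·π_5
  π_3 = 1/6·π_0 + 1/12·π_1 + 1/6·π_2 + 1/6·π_3 + 1/12·π_4 + 1/12·π_5
  π_4 = 1/6·π_0 + 1/4·π_1 + 1/4·π_2 + 1/6·π_3 + 1/6·π_4 + 1/6·π_5
  normalize: π_0 + π_1 + π_2 + π_3 + π_4 + π_5 = 1
Solving the linear system gives exactly π = [39577/261756, 4049/21813, 3818/21813, 2869/23796, 51493/261756, 44723/261756].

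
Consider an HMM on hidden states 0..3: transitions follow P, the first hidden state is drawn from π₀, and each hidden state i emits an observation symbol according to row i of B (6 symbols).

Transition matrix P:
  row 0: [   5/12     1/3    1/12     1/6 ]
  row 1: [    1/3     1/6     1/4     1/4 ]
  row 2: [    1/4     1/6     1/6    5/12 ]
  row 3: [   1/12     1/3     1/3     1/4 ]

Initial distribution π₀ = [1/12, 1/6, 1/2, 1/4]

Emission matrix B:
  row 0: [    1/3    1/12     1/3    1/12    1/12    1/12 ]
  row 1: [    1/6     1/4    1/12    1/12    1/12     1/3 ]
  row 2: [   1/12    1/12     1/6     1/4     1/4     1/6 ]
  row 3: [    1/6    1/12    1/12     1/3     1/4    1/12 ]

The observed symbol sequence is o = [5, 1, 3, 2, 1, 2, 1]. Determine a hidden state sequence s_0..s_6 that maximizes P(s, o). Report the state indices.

path = [2, 3, 2, 0, 1, 0, 1]

t=0: δ = [6.944e-03, 5.556e-02, 8.333e-02, 2.083e-02]  (obs o_0=5)
t=1: δ = [1.736e-03, 3.472e-03, 1.157e-03, 2.894e-03]  ψ = [2, 2, 1, 2]  (obs o_1=1)
t=2: δ = [9.645e-05, 8.038e-05, 2.411e-04, 2.894e-04]  ψ = [1, 3, 3, 1]  (obs o_2=3)
t=3: δ = [2.009e-05, 8.038e-06, 1.608e-05, 8.372e-06]  ψ = [2, 3, 3, 2]  (obs o_3=2)
t=4: δ = [6.977e-07, 1.674e-06, 2.326e-07, 5.582e-07]  ψ = [0, 0, 3, 2]  (obs o_4=1)
t=5: δ = [1.861e-07, 2.326e-08, 6.977e-08, 3.489e-08]  ψ = [1, 1, 1, 1]  (obs o_5=2)
t=6: δ = [6.460e-09, 1.550e-08, 1.292e-09, 2.584e-09]  ψ = [0, 0, 0, 0]  (obs o_6=1)
backtrack: best end state = 1; path = [2, 3, 2, 0, 1, 0, 1]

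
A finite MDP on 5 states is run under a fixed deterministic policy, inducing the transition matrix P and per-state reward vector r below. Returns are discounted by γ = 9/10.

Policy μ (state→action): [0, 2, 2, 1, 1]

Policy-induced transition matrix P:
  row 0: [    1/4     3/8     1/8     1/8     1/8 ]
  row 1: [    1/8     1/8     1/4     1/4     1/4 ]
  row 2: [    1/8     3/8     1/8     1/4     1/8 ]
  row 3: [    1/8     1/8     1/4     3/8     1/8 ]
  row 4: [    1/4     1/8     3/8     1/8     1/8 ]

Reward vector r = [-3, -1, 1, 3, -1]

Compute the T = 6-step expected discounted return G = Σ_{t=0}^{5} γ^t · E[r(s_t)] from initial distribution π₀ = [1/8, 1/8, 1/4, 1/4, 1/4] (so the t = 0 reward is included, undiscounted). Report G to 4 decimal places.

t=0: π = [0.1250, 0.1250, 0.2500, 0.2500, 0.2500], E[r] = 0.2500, γ^t·E[r] = 0.250000, running G = 0.250000
t=1: π = [0.1719, 0.2188, 0.2344, 0.2344, 0.1406], E[r] = 0.0625, γ^t·E[r] = 0.056250, running G = 0.306250
t=2: π = [0.1641, 0.2266, 0.2168, 0.2402, 0.1523], E[r] = 0.0664, γ^t·E[r] = 0.053789, running G = 0.360039
t=3: π = [0.1646, 0.2202, 0.2214, 0.2405, 0.1533], E[r] = 0.0757, γ^t·E[r] = 0.055173, running G = 0.415212
t=4: π = [0.1647, 0.2215, 0.2209, 0.2403, 0.1525], E[r] = 0.0737, γ^t·E[r] = 0.048335, running G = 0.463547
t=5: π = [0.1647, 0.2214, 0.2209, 0.2404, 0.1527], E[r] = 0.0739, γ^t·E[r] = 0.043659, running G = 0.507206

G = 0.5072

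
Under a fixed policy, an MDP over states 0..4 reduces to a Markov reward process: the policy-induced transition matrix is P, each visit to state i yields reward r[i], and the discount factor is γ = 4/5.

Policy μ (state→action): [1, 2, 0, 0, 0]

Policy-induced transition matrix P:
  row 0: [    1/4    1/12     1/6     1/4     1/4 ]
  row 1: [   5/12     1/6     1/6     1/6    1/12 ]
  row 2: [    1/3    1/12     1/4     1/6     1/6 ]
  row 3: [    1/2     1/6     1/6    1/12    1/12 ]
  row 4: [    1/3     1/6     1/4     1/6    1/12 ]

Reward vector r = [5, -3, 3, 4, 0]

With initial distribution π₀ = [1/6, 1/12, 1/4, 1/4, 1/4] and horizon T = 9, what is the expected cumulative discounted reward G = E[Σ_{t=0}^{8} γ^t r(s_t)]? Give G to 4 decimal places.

G = 11.2484

t=0: π = [0.1667, 0.0833, 0.2500, 0.2500, 0.2500], E[r] = 2.3333, γ^t·E[r] = 2.333333, running G = 2.333333
t=1: π = [0.3681, 0.1319, 0.2083, 0.1597, 0.1319], E[r] = 2.7083, γ^t·E[r] = 2.166667, running G = 4.500000
t=2: π = [0.3403, 0.1186, 0.1950, 0.1840, 0.1620], E[r] = 2.6667, γ^t·E[r] = 1.706667, running G = 6.206667
t=3: π = [0.3455, 0.1221, 0.1964, 0.1797, 0.1563], E[r] = 2.6695, γ^t·E[r] = 1.366790, running G = 7.573457
t=4: π = [0.3447, 0.1215, 0.1961, 0.1805, 0.1573], E[r] = 2.6689, γ^t·E[r] = 1.093185, running G = 8.666642
t=5: π = [0.3448, 0.1216, 0.1961, 0.1803, 0.1571], E[r] = 2.6690, γ^t·E[r] = 0.874578, running G = 9.541220
t=6: π = [0.3448, 0.1216, 0.1961, 0.1804, 0.1571], E[r] = 2.6690, γ^t·E[r] = 0.699657, running G = 10.240877
t=7: π = [0.3448, 0.1216, 0.1961, 0.1804, 0.1571], E[r] = 2.6690, γ^t·E[r] = 0.559727, running G = 10.800604
t=8: π = [0.3448, 0.1216, 0.1961, 0.1804, 0.1571], E[r] = 2.6690, γ^t·E[r] = 0.447781, running G = 11.248385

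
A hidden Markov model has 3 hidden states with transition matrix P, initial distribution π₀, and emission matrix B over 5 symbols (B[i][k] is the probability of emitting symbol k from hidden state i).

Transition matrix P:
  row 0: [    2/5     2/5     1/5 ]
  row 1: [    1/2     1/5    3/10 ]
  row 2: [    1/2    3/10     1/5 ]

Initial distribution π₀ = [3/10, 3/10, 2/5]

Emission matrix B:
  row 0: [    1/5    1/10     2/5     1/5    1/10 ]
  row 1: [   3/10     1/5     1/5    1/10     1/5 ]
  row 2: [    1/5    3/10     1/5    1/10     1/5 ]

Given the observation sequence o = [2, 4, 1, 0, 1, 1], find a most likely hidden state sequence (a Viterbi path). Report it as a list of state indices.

t=0: δ = [1.200e-01, 6.000e-02, 8.000e-02]  (obs o_0=2)
t=1: δ = [4.800e-03, 9.600e-03, 4.800e-03]  ψ = [0, 0, 0]  (obs o_1=4)
t=2: δ = [4.800e-04, 3.840e-04, 8.640e-04]  ψ = [1, 0, 1]  (obs o_2=1)
t=3: δ = [8.640e-05, 7.776e-05, 3.456e-05]  ψ = [2, 2, 2]  (obs o_3=0)
t=4: δ = [3.888e-06, 6.912e-06, 6.998e-06]  ψ = [1, 0, 1]  (obs o_4=1)
t=5: δ = [3.499e-07, 4.199e-07, 6.221e-07]  ψ = [2, 2, 1]  (obs o_5=1)
backtrack: best end state = 2; path = [0, 1, 2, 0, 1, 2]

path = [0, 1, 2, 0, 1, 2]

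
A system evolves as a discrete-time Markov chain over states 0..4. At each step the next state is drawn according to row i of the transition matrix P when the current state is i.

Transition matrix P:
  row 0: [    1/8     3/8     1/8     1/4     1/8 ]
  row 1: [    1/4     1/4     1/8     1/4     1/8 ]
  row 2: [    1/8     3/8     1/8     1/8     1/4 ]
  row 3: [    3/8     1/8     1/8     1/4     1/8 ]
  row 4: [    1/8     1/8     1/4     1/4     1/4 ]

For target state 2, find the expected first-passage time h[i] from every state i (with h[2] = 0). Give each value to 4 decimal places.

First-step conditioning: h[2] = 0; for i ≠ 2, h[i] = 1 + Σ_k P[i][k]·h[k].
  h[0] = 1 + 1/8·h[0] + 3/8·h[1] + 1/4·h[3] + 1/8·h[4]
  h[1] = 1 + 1/4·h[0] + 1/4·h[1] + 1/4·h[3] + 1/8·h[4]
  h[3] = 1 + 3/8·h[0] + 1/8·h[1] + 1/4·h[3] + 1/8·h[4]
  h[4] = 1 + 1/8·h[0] + 1/8·h[1] + 1/4·h[3] + 1/4·h[4]
Solving the 4×4 linear system over states ≠ 2 gives exactly h = [7, 7, 0, 7, 6] (h[2] = 0 is the target).

h = [7.0000, 7.0000, 0.0000, 7.0000, 6.0000]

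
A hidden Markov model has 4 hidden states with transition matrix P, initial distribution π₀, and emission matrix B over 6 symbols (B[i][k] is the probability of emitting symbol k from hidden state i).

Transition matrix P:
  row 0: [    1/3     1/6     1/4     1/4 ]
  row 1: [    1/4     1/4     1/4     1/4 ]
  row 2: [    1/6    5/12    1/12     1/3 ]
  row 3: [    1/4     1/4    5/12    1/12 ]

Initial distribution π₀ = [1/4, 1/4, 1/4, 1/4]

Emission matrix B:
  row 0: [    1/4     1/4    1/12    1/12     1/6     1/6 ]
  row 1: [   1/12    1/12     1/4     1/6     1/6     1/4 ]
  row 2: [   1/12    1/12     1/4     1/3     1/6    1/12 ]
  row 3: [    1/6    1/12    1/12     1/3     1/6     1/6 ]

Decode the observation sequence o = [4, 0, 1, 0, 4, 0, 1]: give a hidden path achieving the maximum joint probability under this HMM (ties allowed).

t=0: δ = [4.167e-02, 4.167e-02, 4.167e-02, 4.167e-02]  (obs o_0=4)
t=1: δ = [3.472e-03, 1.447e-03, 1.447e-03, 2.315e-03]  ψ = [0, 2, 3, 2]  (obs o_1=0)
t=2: δ = [2.894e-04, 5.023e-05, 8.038e-05, 7.234e-05]  ψ = [0, 2, 3, 0]  (obs o_2=1)
t=3: δ = [2.411e-05, 4.019e-06, 6.028e-06, 1.206e-05]  ψ = [0, 0, 0, 0]  (obs o_3=0)
t=4: δ = [1.340e-06, 6.698e-07, 1.005e-06, 1.005e-06]  ψ = [0, 0, 0, 0]  (obs o_4=4)
t=5: δ = [1.116e-07, 3.489e-08, 3.489e-08, 5.582e-08]  ψ = [0, 2, 3, 0]  (obs o_5=0)
t=6: δ = [9.303e-09, 1.550e-09, 2.326e-09, 2.326e-09]  ψ = [0, 0, 0, 0]  (obs o_6=1)
backtrack: best end state = 0; path = [0, 0, 0, 0, 0, 0, 0]

path = [0, 0, 0, 0, 0, 0, 0]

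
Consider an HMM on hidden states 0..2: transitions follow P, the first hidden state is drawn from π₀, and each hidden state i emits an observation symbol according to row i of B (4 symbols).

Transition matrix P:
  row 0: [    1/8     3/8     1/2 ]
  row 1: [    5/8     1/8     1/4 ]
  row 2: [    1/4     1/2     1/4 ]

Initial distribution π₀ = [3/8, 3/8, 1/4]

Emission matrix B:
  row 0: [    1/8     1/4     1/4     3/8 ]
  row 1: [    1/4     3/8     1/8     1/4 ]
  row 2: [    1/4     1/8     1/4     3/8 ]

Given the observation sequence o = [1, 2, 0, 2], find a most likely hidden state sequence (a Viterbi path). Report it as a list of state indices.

t=0: δ = [9.375e-02, 1.406e-01, 3.125e-02]  (obs o_0=1)
t=1: δ = [2.197e-02, 4.395e-03, 1.172e-02]  ψ = [1, 0, 0]  (obs o_1=2)
t=2: δ = [3.662e-04, 2.060e-03, 2.747e-03]  ψ = [2, 0, 0]  (obs o_2=0)
t=3: δ = [3.219e-04, 1.717e-04, 1.717e-04]  ψ = [1, 2, 2]  (obs o_3=2)
backtrack: best end state = 0; path = [1, 0, 1, 0]

path = [1, 0, 1, 0]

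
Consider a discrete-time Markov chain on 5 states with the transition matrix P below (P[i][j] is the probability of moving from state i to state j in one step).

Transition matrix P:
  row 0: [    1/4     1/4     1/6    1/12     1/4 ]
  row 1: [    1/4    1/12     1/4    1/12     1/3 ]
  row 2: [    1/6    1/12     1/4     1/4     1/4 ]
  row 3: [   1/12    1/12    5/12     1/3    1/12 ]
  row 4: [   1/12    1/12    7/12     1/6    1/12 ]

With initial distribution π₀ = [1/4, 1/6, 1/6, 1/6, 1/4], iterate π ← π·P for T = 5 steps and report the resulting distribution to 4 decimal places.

t=0: π = [0.2500, 0.1667, 0.1667, 0.1667, 0.2500]
t=1: π = [0.1667, 0.1250, 0.3403, 0.1736, 0.1944]
t=2: π = [0.1603, 0.1111, 0.3299, 0.1997, 0.1991]
t=3: π = [0.1561, 0.1101, 0.3363, 0.2048, 0.1928]
t=4: π = [0.1557, 0.1093, 0.3354, 0.2066, 0.1929]
t=5: π = [0.1555, 0.1093, 0.3358, 0.2070, 0.1925]

π = [0.1555, 0.1093, 0.3358, 0.2070, 0.1925]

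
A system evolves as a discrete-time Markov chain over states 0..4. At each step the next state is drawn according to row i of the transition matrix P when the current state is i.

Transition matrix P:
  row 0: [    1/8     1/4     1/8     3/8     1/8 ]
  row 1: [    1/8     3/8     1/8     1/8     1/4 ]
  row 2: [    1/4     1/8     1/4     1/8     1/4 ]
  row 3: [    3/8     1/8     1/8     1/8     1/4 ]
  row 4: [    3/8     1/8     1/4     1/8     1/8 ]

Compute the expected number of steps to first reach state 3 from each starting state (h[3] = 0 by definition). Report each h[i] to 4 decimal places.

First-step conditioning: h[3] = 0; for i ≠ 3, h[i] = 1 + Σ_k P[i][k]·h[k].
  h[0] = 1 + 1/8·h[0] + 1/4·h[1] + 1/8·h[2] + 1/8·h[4]
  h[1] = 1 + 1/8·h[0] + 3/8·h[1] + 1/8·h[2] + 1/4·h[4]
  h[2] = 1 + 1/4·h[0] + 1/8·h[1] + 1/4·h[2] + 1/4·h[4]
  h[4] = 1 + 3/8·h[0] + 1/8·h[1] + 1/4·h[2] + 1/8·h[4]
Solving the 4×4 linear system over states ≠ 3 gives exactly h = [1048/241, 1384/241, 1336/241, 0, 1304/241] (h[3] = 0 is the target).

h = [4.3485, 5.7427, 5.5436, 0.0000, 5.4108]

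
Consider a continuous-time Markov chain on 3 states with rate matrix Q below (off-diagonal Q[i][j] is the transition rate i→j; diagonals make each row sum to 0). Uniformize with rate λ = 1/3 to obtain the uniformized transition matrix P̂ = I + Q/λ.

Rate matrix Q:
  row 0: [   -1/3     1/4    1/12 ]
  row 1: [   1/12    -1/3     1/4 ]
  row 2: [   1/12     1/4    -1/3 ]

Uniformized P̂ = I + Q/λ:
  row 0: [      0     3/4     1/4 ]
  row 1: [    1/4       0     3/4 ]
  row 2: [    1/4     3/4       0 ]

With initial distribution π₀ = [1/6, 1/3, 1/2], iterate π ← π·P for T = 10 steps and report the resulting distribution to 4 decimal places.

π = [0.2000, 0.4232, 0.3768]

t=0: π = [0.1667, 0.3333, 0.5000]
t=1: π = [0.2083, 0.5000, 0.2917]
t=2: π = [0.1979, 0.3750, 0.4271]
t=3: π = [0.2005, 0.4688, 0.3307]
t=4: π = [0.1999, 0.3984, 0.4017]
t=5: π = [0.2000, 0.4512, 0.3488]
t=6: π = [0.2000, 0.4116, 0.3884]
t=7: π = [0.2000, 0.4413, 0.3587]
t=8: π = [0.2000, 0.4190, 0.3810]
t=9: π = [0.2000, 0.4357, 0.3643]
t=10: π = [0.2000, 0.4232, 0.3768]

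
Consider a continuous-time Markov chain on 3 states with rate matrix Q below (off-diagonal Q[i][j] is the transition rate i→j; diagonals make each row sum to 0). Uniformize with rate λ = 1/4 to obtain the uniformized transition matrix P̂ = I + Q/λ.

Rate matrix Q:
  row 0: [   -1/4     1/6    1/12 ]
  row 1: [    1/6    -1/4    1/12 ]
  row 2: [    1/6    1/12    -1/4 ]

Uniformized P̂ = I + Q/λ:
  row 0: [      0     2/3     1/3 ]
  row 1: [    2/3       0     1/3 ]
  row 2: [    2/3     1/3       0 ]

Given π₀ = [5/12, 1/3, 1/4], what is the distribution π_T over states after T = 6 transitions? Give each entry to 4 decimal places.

π = [0.4015, 0.3485, 0.2500]

t=0: π = [0.4167, 0.3333, 0.2500]
t=1: π = [0.3889, 0.3611, 0.2500]
t=2: π = [0.4074, 0.3426, 0.2500]
t=3: π = [0.3951, 0.3549, 0.2500]
t=4: π = [0.4033, 0.3467, 0.2500]
t=5: π = [0.3978, 0.3522, 0.2500]
t=6: π = [0.4015, 0.3485, 0.2500]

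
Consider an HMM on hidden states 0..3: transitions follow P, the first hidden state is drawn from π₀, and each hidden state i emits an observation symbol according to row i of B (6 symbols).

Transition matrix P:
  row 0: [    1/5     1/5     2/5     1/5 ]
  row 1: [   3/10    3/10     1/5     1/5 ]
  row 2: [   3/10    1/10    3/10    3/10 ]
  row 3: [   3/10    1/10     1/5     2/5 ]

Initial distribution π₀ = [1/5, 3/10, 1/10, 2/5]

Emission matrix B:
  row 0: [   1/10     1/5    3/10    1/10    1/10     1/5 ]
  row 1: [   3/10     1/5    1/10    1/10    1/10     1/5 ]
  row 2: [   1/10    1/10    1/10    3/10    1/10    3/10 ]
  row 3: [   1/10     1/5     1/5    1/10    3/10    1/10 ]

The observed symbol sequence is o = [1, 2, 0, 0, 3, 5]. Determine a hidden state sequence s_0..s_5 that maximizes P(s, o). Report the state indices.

t=0: δ = [4.000e-02, 6.000e-02, 1.000e-02, 8.000e-02]  (obs o_0=1)
t=1: δ = [7.200e-03, 1.800e-03, 1.600e-03, 6.400e-03]  ψ = [3, 1, 0, 3]  (obs o_1=2)
t=2: δ = [1.920e-04, 4.320e-04, 2.880e-04, 2.560e-04]  ψ = [3, 0, 0, 3]  (obs o_2=0)
t=3: δ = [1.296e-05, 3.888e-05, 8.640e-06, 1.024e-05]  ψ = [1, 1, 1, 3]  (obs o_3=0)
t=4: δ = [1.166e-06, 1.166e-06, 2.333e-06, 7.776e-07]  ψ = [1, 1, 1, 1]  (obs o_4=3)
t=5: δ = [1.400e-07, 6.998e-08, 2.100e-07, 6.998e-08]  ψ = [2, 1, 2, 2]  (obs o_5=5)
backtrack: best end state = 2; path = [3, 0, 1, 1, 2, 2]

path = [3, 0, 1, 1, 2, 2]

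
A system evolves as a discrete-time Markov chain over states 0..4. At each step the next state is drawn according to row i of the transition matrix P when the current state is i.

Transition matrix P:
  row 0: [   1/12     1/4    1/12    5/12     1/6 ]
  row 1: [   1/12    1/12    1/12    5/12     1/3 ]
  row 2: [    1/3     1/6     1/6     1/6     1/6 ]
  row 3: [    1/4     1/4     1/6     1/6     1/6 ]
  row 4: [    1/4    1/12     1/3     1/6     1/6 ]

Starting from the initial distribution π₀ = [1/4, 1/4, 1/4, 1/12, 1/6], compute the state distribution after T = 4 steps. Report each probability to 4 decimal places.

π = [0.2014, 0.1744, 0.1681, 0.2604, 0.1957]

t=0: π = [0.2500, 0.2500, 0.2500, 0.0833, 0.1667]
t=1: π = [0.1875, 0.1597, 0.1528, 0.2917, 0.2083]
t=2: π = [0.2049, 0.1759, 0.1725, 0.2535, 0.1933]
t=3: π = [0.2009, 0.1741, 0.1671, 0.2619, 0.1960]
t=4: π = [0.2014, 0.1744, 0.1681, 0.2604, 0.1957]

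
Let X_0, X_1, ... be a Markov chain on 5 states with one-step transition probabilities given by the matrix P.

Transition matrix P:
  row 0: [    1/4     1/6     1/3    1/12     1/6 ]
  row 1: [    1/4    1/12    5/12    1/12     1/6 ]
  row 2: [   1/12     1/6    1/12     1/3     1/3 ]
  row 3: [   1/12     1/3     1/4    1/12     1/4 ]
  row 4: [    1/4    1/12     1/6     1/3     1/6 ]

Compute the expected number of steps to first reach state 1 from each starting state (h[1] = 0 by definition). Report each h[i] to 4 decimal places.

h = [5.5333, 0.0000, 5.3906, 4.6448, 5.7960]

First-step conditioning: h[1] = 0; for i ≠ 1, h[i] = 1 + Σ_k P[i][k]·h[k].
  h[0] = 1 + 1/4·h[0] + 1/3·h[2] + 1/12·h[3] + 1/6·h[4]
  h[2] = 1 + 1/12·h[0] + 1/12·h[2] + 1/3·h[3] + 1/3·h[4]
  h[3] = 1 + 1/12·h[0] + 1/4·h[2] + 1/12·h[3] + 1/4·h[4]
  h[4] = 1 + 1/4·h[0] + 1/6·h[2] + 1/3·h[3] + 1/6·h[4]
Solving the 4×4 linear system over states ≠ 1 gives exactly h = [26532/4795, 0, 25848/4795, 22272/4795, 27792/4795] (h[1] = 0 is the target).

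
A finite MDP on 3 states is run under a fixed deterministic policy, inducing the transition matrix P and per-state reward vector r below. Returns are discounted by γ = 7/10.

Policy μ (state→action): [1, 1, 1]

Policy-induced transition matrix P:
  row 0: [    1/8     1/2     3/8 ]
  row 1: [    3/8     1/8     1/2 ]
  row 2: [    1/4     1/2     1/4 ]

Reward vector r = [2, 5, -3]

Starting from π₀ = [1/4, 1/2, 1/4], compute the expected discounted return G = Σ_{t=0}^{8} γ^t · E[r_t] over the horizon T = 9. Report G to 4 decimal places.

t=0: π = [0.2500, 0.5000, 0.2500], E[r] = 2.2500, γ^t·E[r] = 2.250000, running G = 2.250000
t=1: π = [0.2813, 0.3125, 0.4063], E[r] = 0.9063, γ^t·E[r] = 0.634375, running G = 2.884375
t=2: π = [0.2539, 0.3828, 0.3633], E[r] = 1.3320, γ^t·E[r] = 0.652695, running G = 3.537070
t=3: π = [0.2661, 0.3564, 0.3774], E[r] = 1.1821, γ^t·E[r] = 0.405470, running G = 3.942541
t=4: π = [0.2613, 0.3663, 0.3724], E[r] = 1.2371, γ^t·E[r] = 0.297033, running G = 4.239573
t=5: π = [0.2631, 0.3626, 0.3742], E[r] = 1.2167, γ^t·E[r] = 0.204483, running G = 4.444056
t=6: π = [0.2624, 0.3640, 0.3735], E[r] = 1.2243, γ^t·E[r] = 0.144039, running G = 4.588095
t=7: π = [0.2627, 0.3635, 0.3738], E[r] = 1.2214, γ^t·E[r] = 0.100591, running G = 4.688686
t=8: π = [0.2626, 0.3637, 0.3737], E[r] = 1.2225, γ^t·E[r] = 0.070476, running G = 4.759161

G = 4.7592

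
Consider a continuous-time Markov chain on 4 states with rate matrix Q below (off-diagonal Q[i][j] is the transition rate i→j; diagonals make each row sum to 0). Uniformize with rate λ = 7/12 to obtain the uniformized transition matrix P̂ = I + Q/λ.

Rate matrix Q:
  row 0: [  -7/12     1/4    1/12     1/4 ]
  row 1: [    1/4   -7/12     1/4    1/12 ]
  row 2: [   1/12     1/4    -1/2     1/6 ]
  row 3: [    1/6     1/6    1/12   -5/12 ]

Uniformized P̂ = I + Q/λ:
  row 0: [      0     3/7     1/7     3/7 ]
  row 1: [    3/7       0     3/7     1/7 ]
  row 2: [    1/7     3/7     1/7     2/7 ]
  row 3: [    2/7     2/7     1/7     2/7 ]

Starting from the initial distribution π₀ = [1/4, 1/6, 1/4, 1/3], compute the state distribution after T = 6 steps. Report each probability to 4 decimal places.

t=0: π = [0.2500, 0.1667, 0.2500, 0.3333]
t=1: π = [0.2024, 0.3095, 0.1905, 0.2976]
t=2: π = [0.2449, 0.2534, 0.2313, 0.2704]
t=3: π = [0.2189, 0.2813, 0.2153, 0.2845]
t=4: π = [0.2326, 0.2674, 0.2232, 0.2768]
t=5: π = [0.2256, 0.2744, 0.2192, 0.2808]
t=6: π = [0.2292, 0.2708, 0.2213, 0.2787]

π = [0.2292, 0.2708, 0.2213, 0.2787]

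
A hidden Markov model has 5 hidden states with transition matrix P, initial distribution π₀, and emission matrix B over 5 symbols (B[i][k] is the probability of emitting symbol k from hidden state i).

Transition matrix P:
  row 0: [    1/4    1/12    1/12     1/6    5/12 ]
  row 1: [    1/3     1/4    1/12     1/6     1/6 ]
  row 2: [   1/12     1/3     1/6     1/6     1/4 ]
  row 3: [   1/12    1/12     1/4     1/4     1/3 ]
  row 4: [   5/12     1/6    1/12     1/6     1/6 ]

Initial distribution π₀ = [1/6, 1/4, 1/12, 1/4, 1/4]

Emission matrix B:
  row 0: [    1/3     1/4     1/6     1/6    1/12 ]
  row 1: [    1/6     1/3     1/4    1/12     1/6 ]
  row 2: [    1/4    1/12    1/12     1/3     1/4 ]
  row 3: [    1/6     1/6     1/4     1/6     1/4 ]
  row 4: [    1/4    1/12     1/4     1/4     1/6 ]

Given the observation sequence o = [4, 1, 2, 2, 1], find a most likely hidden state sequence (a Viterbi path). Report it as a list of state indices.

path = [1, 1, 0, 4, 0]

t=0: δ = [1.389e-02, 4.167e-02, 2.083e-02, 6.250e-02, 4.167e-02]  (obs o_0=4)
t=1: δ = [4.340e-03, 3.472e-03, 1.302e-03, 2.604e-03, 1.736e-03]  ψ = [4, 1, 3, 3, 3]  (obs o_1=1)
t=2: δ = [1.929e-04, 2.170e-04, 5.425e-05, 1.808e-04, 4.521e-04]  ψ = [1, 1, 3, 0, 0]  (obs o_2=2)
t=3: δ = [3.140e-05, 1.884e-05, 3.768e-06, 1.884e-05, 2.009e-05]  ψ = [4, 4, 3, 4, 0]  (obs o_3=2)
t=4: δ = [2.093e-06, 1.570e-06, 3.925e-07, 8.721e-07, 1.090e-06]  ψ = [4, 1, 3, 0, 0]  (obs o_4=1)
backtrack: best end state = 0; path = [1, 1, 0, 4, 0]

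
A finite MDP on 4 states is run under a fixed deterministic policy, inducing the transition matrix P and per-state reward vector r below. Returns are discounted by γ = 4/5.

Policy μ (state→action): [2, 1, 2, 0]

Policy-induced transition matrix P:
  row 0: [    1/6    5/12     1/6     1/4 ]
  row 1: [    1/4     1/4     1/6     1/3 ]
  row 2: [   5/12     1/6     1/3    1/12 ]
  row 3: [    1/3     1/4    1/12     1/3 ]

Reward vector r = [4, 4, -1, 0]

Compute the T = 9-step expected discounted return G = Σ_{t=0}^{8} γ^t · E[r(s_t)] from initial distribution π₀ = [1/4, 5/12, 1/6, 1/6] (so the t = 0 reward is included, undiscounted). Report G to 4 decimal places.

t=0: π = [0.2500, 0.4167, 0.1667, 0.1667], E[r] = 2.5000, γ^t·E[r] = 2.500000, running G = 2.500000
t=1: π = [0.2708, 0.2778, 0.1806, 0.2708], E[r] = 2.0139, γ^t·E[r] = 1.611111, running G = 4.111111
t=2: π = [0.2801, 0.2801, 0.1742, 0.2656], E[r] = 2.0666, γ^t·E[r] = 1.322593, running G = 5.433704
t=3: π = [0.2778, 0.2822, 0.1736, 0.2664], E[r] = 2.0664, γ^t·E[r] = 1.058000, running G = 6.491704
t=4: π = [0.2780, 0.2818, 0.1734, 0.2668], E[r] = 2.0659, γ^t·E[r] = 0.846188, running G = 7.337891
t=5: π = [0.2780, 0.2819, 0.1733, 0.2668], E[r] = 2.0661, γ^t·E[r] = 0.677005, running G = 8.014896
t=6: π = [0.2780, 0.2819, 0.1733, 0.2668], E[r] = 2.0661, γ^t·E[r] = 0.541603, running G = 8.556499
t=7: π = [0.2780, 0.2819, 0.1733, 0.2668], E[r] = 2.0661, γ^t·E[r] = 0.433283, running G = 8.989782
t=8: π = [0.2780, 0.2819, 0.1733, 0.2668], E[r] = 2.0661, γ^t·E[r] = 0.346627, running G = 9.336409

G = 9.3364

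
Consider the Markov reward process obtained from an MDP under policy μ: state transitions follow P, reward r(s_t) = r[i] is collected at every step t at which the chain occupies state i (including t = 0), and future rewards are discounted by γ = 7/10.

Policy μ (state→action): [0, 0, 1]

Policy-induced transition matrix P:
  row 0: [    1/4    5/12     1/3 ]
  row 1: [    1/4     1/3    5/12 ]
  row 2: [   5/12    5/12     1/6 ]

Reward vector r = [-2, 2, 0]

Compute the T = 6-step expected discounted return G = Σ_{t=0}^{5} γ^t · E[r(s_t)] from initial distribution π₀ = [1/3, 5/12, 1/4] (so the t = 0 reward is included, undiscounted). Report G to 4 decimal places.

G = 0.4959

t=0: π = [0.3333, 0.4167, 0.2500], E[r] = 0.1667, γ^t·E[r] = 0.166667, running G = 0.166667
t=1: π = [0.2917, 0.3819, 0.3264], E[r] = 0.1806, γ^t·E[r] = 0.126389, running G = 0.293056
t=2: π = [0.3044, 0.3848, 0.3108], E[r] = 0.1609, γ^t·E[r] = 0.078831, running G = 0.371887
t=3: π = [0.3018, 0.3846, 0.3136], E[r] = 0.1656, γ^t·E[r] = 0.056803, running G = 0.428689
t=4: π = [0.3023, 0.3846, 0.3131], E[r] = 0.1647, γ^t·E[r] = 0.039544, running G = 0.468233
t=5: π = [0.3022, 0.3846, 0.3132], E[r] = 0.1649, γ^t·E[r] = 0.027708, running G = 0.495941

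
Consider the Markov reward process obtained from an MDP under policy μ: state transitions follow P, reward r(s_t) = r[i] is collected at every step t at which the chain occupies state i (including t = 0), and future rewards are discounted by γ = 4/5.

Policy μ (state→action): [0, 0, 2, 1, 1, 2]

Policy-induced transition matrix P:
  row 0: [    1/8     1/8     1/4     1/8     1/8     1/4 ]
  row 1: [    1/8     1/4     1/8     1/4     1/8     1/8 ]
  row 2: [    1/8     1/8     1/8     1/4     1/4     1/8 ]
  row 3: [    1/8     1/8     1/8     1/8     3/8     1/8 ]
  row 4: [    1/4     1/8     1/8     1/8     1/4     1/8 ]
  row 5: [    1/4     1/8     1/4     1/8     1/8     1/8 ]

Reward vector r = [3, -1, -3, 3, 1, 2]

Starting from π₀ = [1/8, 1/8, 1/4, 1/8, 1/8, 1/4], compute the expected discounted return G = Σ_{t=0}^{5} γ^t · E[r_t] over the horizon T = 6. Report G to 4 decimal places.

t=0: π = [0.1250, 0.1250, 0.2500, 0.1250, 0.1250, 0.2500], E[r] = 0.5000, γ^t·E[r] = 0.500000, running G = 0.500000
t=1: π = [0.1719, 0.1406, 0.1719, 0.1719, 0.2031, 0.1406], E[r] = 0.8594, γ^t·E[r] = 0.687500, running G = 1.187500
t=2: π = [0.1680, 0.1426, 0.1641, 0.1641, 0.2148, 0.1465], E[r] = 0.8691, γ^t·E[r] = 0.556250, running G = 1.743750
t=3: π = [0.1702, 0.1428, 0.1643, 0.1633, 0.2134, 0.1460], E[r] = 0.8701, γ^t·E[r] = 0.445500, running G = 2.189250
t=4: π = [0.1699, 0.1429, 0.1645, 0.1634, 0.2130, 0.1463], E[r] = 0.8691, γ^t·E[r] = 0.355988, running G = 2.545238
t=5: π = [0.1699, 0.1429, 0.1645, 0.1634, 0.2130, 0.1462], E[r] = 0.8691, γ^t·E[r] = 0.284788, running G = 2.830025

G = 2.8300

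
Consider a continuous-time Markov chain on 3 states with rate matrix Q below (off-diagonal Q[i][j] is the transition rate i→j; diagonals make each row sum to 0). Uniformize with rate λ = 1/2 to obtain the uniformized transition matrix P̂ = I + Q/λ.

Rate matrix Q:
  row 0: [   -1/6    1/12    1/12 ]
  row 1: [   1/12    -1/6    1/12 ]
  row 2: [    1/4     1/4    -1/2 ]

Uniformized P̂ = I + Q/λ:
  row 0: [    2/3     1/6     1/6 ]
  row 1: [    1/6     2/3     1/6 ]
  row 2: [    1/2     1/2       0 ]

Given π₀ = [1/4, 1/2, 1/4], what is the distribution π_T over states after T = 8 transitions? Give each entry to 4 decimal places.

t=0: π = [0.2500, 0.5000, 0.2500]
t=1: π = [0.3750, 0.5000, 0.1250]
t=2: π = [0.3958, 0.4583, 0.1458]
t=3: π = [0.4132, 0.4444, 0.1424]
t=4: π = [0.4207, 0.4363, 0.1429]
t=5: π = [0.4247, 0.4325, 0.1428]
t=6: π = [0.4266, 0.4305, 0.1429]
t=7: π = [0.4276, 0.4295, 0.1429]
t=8: π = [0.4281, 0.4291, 0.1429]

π = [0.4281, 0.4291, 0.1429]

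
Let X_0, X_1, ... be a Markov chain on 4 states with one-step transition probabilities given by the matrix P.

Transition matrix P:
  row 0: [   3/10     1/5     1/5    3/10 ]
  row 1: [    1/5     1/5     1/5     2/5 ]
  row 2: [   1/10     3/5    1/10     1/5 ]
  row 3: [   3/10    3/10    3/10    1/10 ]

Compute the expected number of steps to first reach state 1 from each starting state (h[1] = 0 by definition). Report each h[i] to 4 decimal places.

First-step conditioning: h[1] = 0; for i ≠ 1, h[i] = 1 + Σ_k P[i][k]·h[k].
  h[0] = 1 + 3/10·h[0] + 1/5·h[2] + 3/10·h[3]
  h[2] = 1 + 1/10·h[0] + 1/10·h[2] + 1/5·h[3]
  h[3] = 1 + 3/10·h[0] + 3/10·h[2] + 1/10·h[3]
Solving the 3×3 linear system over states ≠ 1 gives exactly h = [266/81, 0, 172/81, 236/81] (h[1] = 0 is the target).

h = [3.2840, 0.0000, 2.1235, 2.9136]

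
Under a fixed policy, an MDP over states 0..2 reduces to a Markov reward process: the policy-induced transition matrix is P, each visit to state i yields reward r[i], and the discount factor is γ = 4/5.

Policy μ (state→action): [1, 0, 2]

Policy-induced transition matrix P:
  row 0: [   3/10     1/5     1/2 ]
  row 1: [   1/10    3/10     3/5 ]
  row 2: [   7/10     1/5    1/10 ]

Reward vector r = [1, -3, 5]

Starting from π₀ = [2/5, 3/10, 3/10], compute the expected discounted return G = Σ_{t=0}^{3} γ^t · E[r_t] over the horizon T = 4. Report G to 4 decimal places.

G = 4.1965

t=0: π = [0.4000, 0.3000, 0.3000], E[r] = 1.0000, γ^t·E[r] = 1.000000, running G = 1.000000
t=1: π = [0.3600, 0.2300, 0.4100], E[r] = 1.7200, γ^t·E[r] = 1.376000, running G = 2.376000
t=2: π = [0.4180, 0.2230, 0.3590], E[r] = 1.5440, γ^t·E[r] = 0.988160, running G = 3.364160
t=3: π = [0.3990, 0.2223, 0.3787], E[r] = 1.6256, γ^t·E[r] = 0.832307, running G = 4.196467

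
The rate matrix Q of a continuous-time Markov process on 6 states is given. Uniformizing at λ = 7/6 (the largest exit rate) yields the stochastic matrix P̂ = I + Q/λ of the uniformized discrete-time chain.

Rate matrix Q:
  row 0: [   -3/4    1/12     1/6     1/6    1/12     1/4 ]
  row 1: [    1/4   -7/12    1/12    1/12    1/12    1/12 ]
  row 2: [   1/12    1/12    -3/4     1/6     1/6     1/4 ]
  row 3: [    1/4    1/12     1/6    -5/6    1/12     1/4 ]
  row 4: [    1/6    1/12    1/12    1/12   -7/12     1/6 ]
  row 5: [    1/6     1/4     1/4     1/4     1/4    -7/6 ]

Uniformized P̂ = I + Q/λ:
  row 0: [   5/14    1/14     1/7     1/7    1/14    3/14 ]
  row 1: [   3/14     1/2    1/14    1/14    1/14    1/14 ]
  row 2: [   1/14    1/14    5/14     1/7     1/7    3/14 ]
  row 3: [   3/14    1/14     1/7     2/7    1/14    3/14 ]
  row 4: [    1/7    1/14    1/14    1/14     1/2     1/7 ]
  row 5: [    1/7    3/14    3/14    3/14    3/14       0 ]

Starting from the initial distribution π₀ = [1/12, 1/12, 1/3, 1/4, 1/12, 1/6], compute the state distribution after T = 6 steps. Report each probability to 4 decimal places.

t=0: π = [0.0833, 0.0833, 0.3333, 0.2500, 0.0833, 0.1667]
t=1: π = [0.1607, 0.1310, 0.2143, 0.1786, 0.1548, 0.1607]
t=2: π = [0.1841, 0.1505, 0.1798, 0.1594, 0.1760, 0.1501]
t=3: π = [0.1916, 0.1574, 0.1688, 0.1530, 0.1812, 0.1481]
t=4: π = [0.1940, 0.1600, 0.1654, 0.1511, 0.1823, 0.1471]
t=5: π = [0.1948, 0.1610, 0.1644, 0.1505, 0.1824, 0.1469]
t=6: π = [0.1951, 0.1614, 0.1640, 0.1503, 0.1823, 0.1468]

π = [0.1951, 0.1614, 0.1640, 0.1503, 0.1823, 0.1468]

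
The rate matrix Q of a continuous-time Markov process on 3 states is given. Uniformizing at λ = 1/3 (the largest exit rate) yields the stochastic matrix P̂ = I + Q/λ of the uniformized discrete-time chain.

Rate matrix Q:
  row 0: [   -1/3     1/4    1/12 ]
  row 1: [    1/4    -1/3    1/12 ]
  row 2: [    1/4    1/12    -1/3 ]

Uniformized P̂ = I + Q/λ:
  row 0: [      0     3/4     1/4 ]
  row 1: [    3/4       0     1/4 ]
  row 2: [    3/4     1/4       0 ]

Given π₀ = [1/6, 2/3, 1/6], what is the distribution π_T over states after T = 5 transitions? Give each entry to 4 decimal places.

π = [0.4907, 0.3092, 0.2000]

t=0: π = [0.1667, 0.6667, 0.1667]
t=1: π = [0.6250, 0.1667, 0.2083]
t=2: π = [0.2813, 0.5208, 0.1979]
t=3: π = [0.5391, 0.2604, 0.2005]
t=4: π = [0.3457, 0.4544, 0.1999]
t=5: π = [0.4907, 0.3092, 0.2000]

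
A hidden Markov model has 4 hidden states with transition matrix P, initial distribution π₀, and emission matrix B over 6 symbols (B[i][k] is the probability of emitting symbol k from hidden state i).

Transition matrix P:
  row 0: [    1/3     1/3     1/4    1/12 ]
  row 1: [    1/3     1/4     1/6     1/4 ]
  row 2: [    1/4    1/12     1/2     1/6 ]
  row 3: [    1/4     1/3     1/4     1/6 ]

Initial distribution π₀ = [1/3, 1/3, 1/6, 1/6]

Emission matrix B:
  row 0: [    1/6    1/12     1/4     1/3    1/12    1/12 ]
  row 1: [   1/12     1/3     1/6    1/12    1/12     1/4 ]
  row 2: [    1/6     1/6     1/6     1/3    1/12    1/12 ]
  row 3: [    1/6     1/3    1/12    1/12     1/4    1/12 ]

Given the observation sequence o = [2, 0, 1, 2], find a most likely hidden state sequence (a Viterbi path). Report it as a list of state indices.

t=0: δ = [8.333e-02, 5.556e-02, 2.778e-02, 1.389e-02]  (obs o_0=2)
t=1: δ = [4.630e-03, 2.315e-03, 3.472e-03, 2.315e-03]  ψ = [0, 0, 0, 1]  (obs o_1=0)
t=2: δ = [1.286e-04, 5.144e-04, 2.894e-04, 1.929e-04]  ψ = [0, 0, 2, 1]  (obs o_2=1)
t=3: δ = [4.287e-05, 2.143e-05, 2.411e-05, 1.072e-05]  ψ = [1, 1, 2, 1]  (obs o_3=2)
backtrack: best end state = 0; path = [0, 0, 1, 0]

path = [0, 0, 1, 0]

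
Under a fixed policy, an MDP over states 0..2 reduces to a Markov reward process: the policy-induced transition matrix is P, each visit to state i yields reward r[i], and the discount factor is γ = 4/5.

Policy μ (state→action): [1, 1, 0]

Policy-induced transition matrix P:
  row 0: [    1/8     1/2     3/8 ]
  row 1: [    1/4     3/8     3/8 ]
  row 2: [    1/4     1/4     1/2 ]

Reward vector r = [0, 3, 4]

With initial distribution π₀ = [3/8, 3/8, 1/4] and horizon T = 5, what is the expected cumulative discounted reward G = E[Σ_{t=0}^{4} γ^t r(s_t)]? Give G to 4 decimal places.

G = 8.6693

t=0: π = [0.3750, 0.3750, 0.2500], E[r] = 2.1250, γ^t·E[r] = 2.125000, running G = 2.125000
t=1: π = [0.2031, 0.3906, 0.4063], E[r] = 2.7969, γ^t·E[r] = 2.237500, running G = 4.362500
t=2: π = [0.2246, 0.3496, 0.4258], E[r] = 2.7520, γ^t·E[r] = 1.761250, running G = 6.123750
t=3: π = [0.2219, 0.3499, 0.4282], E[r] = 2.7625, γ^t·E[r] = 1.414375, running G = 7.538125
t=4: π = [0.2223, 0.3492, 0.4285], E[r] = 2.7617, γ^t·E[r] = 1.131213, running G = 8.669338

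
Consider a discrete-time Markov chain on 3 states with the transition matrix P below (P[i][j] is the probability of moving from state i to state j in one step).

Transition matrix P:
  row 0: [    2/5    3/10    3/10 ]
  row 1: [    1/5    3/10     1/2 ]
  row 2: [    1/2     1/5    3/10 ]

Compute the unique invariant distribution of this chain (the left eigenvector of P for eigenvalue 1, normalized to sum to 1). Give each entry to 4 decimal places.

Balance equations π_j = Σ_i π_i·P[i][j]:
  π_0 = 2/5·π_0 + 1/5·π_1 + 1/2·π_2
  π_1 = 3/10·π_0 + 3/10·π_1 + 1/5·π_2
  normalize: π_0 + π_1 + π_2 = 1
Solving the linear system gives exactly π = [13/34, 9/34, 6/17].

π = [0.3824, 0.2647, 0.3529]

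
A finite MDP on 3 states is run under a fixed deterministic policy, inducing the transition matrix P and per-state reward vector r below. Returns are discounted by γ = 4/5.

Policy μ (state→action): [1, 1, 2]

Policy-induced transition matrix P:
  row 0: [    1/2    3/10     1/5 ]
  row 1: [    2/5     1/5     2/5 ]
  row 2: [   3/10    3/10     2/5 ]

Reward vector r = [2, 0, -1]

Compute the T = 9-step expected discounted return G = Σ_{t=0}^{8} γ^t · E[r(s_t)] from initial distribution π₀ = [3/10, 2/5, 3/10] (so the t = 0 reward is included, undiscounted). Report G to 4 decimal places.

t=0: π = [0.3000, 0.4000, 0.3000], E[r] = 0.3000, γ^t·E[r] = 0.300000, running G = 0.300000
t=1: π = [0.4000, 0.2600, 0.3400], E[r] = 0.4600, γ^t·E[r] = 0.368000, running G = 0.668000
t=2: π = [0.4060, 0.2740, 0.3200], E[r] = 0.4920, γ^t·E[r] = 0.314880, running G = 0.982880
t=3: π = [0.4086, 0.2726, 0.3188], E[r] = 0.4984, γ^t·E[r] = 0.255181, running G = 1.238061
t=4: π = [0.4090, 0.2727, 0.3183], E[r] = 0.4997, γ^t·E[r] = 0.204669, running G = 1.442730
t=5: π = [0.4091, 0.2727, 0.3182], E[r] = 0.4999, γ^t·E[r] = 0.163819, running G = 1.606549
t=6: π = [0.4091, 0.2727, 0.3182], E[r] = 0.5000, γ^t·E[r] = 0.131069, running G = 1.737617
t=7: π = [0.4091, 0.2727, 0.3182], E[r] = 0.5000, γ^t·E[r] = 0.104857, running G = 1.842474
t=8: π = [0.4091, 0.2727, 0.3182], E[r] = 0.5000, γ^t·E[r] = 0.083886, running G = 1.926360

G = 1.9264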